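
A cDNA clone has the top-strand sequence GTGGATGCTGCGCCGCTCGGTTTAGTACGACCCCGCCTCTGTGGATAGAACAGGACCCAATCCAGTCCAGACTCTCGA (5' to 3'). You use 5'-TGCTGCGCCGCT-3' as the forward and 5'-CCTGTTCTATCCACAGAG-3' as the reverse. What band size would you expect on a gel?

49 bp

Scanning the template, TGCTGCGCCGCT occurs at positions 6–17; this primer anneals to the bottom strand there with its 3' end pointing downstream.
The reverse primer's reverse complement is CTCTGTGGATAGAACAGG, which matches the template at positions 37–54.
Amplicon spans positions 6–54: 49 bp.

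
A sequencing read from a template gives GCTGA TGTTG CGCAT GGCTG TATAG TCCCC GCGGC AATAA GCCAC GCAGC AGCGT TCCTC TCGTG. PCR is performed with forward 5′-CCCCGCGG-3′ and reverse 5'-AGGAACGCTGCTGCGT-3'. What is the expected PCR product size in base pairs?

Scanning the template, CCCCGCGG occurs at positions 27–34; this primer anneals to the bottom strand there with its 3' end pointing downstream.
Reverse complement of the reverse primer: ACGCAGCAGCGTTCCT. This occurs on the top strand at positions 44–59.
Amplicon spans positions 27–59: 33 bp.

33 bp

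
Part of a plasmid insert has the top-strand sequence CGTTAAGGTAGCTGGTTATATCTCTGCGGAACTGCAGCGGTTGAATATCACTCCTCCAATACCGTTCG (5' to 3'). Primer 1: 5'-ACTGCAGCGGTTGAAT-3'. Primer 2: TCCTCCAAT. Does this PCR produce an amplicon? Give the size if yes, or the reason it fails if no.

Primer 1 (ACTGCAGCGGTTGAAT) matches the top strand at positions 31–46 (3' end points downstream).
Primer 2 (TCCTCCAAT) also matches the top strand directly, at positions 52–60 — its reverse complement ATTGGAGGA is not present.
Both primers anneal to the bottom strand with 3' ends pointing the same way, so neither can prime synthesis back toward the other.

No product — both primers anneal to the same strand and extend in the same direction.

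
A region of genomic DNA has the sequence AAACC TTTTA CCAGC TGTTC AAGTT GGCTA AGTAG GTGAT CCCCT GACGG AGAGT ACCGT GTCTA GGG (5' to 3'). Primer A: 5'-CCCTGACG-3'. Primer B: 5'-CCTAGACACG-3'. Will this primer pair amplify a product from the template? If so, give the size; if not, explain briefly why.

Primer A (CCCTGACG) matches the top strand at positions 42–49; it acts as a forward primer.
Primer B's reverse complement is CGTGTCTAGG, matching the top strand at positions 58–67; it acts as a reverse primer.
The 3' ends face each other across positions 42–67, giving a 26 bp product.

Yes — a 26 bp product.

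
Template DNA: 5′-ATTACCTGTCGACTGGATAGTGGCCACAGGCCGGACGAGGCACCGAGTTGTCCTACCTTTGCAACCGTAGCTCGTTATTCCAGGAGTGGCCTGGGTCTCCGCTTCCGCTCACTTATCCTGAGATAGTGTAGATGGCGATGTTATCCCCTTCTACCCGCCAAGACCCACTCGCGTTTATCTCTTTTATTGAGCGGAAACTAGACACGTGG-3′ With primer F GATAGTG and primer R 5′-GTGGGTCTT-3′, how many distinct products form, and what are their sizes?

The forward primer GATAGTG matches the top strand at positions 16–22, 122–128.
The reverse primer's reverse complement is AAGACCCAC, matching at positions 160–168.
Each forward site pairs with the reverse site to give a product ending at position 168: sizes 153, 47 bp.

Two products: 153 bp, 47 bp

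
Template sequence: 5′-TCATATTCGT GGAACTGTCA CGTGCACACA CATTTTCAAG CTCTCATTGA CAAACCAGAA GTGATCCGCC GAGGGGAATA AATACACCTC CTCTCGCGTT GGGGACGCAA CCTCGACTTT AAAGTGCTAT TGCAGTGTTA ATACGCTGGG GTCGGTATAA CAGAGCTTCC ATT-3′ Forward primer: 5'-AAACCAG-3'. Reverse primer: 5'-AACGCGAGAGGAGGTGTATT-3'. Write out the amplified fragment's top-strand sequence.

The forward primer matches the template at positions 52–58.
Taking the reverse complement of AACGCGAGAGGAGGTGTATT gives AATACACCTCCTCTCGCGTT, found at positions 81–100 on the template; the primer anneals here to the top strand with its 3' end pointing upstream.
The product is the template from position 52 through 100 (49 bp).

5'-AAACCAGAAGTGATCCGCCGAGGGGAATAAATACACCTCCTCTCGCGTT-3'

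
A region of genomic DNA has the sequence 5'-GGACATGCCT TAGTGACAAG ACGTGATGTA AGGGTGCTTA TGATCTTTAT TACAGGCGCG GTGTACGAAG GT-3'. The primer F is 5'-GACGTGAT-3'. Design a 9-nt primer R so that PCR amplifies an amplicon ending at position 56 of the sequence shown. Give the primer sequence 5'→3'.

The forward primer binds at positions 20–27; the product's 3' end on the top strand is position 56.
The reverse primer anneals to the top strand over positions 48–56, i.e. to TATTACAGG.
Its sequence written 5'→3' is the reverse complement: CCTGTAATA.

5'-CCTGTAATA-3'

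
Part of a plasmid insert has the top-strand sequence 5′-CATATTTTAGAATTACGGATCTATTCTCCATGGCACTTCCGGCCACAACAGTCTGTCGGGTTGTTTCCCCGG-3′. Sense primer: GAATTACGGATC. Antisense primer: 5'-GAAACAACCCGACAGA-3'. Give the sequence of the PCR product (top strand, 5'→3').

5'-GAATTACGGATCTATTCTCCATGGCACTTCCGGCCACAACAGTCTGTCGGGTTGTTTC-3'

Scanning the template, GAATTACGGATC occurs at positions 10–21; this primer anneals to the bottom strand there with its 3' end pointing downstream.
Taking the reverse complement of GAAACAACCCGACAGA gives TCTGTCGGGTTGTTTC, found at positions 52–67 on the template; the primer anneals here to the top strand with its 3' end pointing upstream.
The product is the template from position 10 through 67 (58 bp).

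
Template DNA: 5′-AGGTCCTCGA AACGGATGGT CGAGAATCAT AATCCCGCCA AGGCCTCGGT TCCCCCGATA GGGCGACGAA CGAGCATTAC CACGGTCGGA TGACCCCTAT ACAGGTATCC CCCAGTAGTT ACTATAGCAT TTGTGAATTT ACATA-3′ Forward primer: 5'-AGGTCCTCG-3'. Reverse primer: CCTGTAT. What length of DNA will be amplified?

The forward primer matches the template at positions 1–9.
Taking the reverse complement of CCTGTAT gives ATACAGG, found at positions 99–105 on the template; the primer anneals here to the top strand with its 3' end pointing upstream.
The product runs from position 1 to position 105, so its length is 105 − 1 + 1 = 105 bp.

105 bp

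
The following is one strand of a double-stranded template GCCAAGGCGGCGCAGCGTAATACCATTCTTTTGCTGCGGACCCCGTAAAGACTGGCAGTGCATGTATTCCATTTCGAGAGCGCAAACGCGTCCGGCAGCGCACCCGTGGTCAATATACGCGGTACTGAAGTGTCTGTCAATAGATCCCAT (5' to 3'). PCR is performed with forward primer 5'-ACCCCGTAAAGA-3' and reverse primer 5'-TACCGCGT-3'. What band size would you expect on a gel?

85 bp

Forward primer ACCCCGTAAAGA is found on the top strand at positions 40–51.
The reverse primer's reverse complement is ACGCGGTA, which matches the template at positions 117–124.
Product length = (reverse-primer end) − (forward-primer start) + 1 = 124 − 40 + 1 = 85 bp.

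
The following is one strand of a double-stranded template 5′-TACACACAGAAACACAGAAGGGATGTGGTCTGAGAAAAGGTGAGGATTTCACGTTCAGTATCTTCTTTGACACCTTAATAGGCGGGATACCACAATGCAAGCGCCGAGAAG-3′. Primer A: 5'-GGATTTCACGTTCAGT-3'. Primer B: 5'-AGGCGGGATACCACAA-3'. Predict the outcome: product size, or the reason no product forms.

No product — both primers anneal to the same strand and extend in the same direction.

Primer A (GGATTTCACGTTCAGT) matches the top strand at positions 44–59 (3' end points downstream).
Primer B (AGGCGGGATACCACAA) also matches the top strand directly, at positions 80–95 — its reverse complement TTGTGGTATCCCGCCT is not present.
Both primers anneal to the bottom strand with 3' ends pointing the same way, so neither can prime synthesis back toward the other.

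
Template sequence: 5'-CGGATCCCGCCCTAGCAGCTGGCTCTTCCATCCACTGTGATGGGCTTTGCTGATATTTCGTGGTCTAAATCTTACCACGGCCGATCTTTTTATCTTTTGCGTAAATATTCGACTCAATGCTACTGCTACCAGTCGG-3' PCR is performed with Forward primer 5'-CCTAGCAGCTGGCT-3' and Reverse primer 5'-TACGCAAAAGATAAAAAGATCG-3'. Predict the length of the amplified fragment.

93 bp

The forward primer matches the template at positions 11–24.
Taking the reverse complement of TACGCAAAAGATAAAAAGATCG gives CGATCTTTTTATCTTTTGCGTA, found at positions 82–103 on the template; the primer anneals here to the top strand with its 3' end pointing upstream.
The product runs from position 11 to position 103, so its length is 103 − 11 + 1 = 93 bp.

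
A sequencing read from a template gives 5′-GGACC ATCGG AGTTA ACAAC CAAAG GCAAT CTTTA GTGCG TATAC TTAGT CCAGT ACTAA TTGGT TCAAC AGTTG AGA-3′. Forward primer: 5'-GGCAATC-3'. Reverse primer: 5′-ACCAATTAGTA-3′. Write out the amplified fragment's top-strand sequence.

5'-GGCAATCTTTAGTGCGTATACTTAGTCCAGTACTAATTGGT-3'

Scanning the template, GGCAATC occurs at positions 25–31; this primer anneals to the bottom strand there with its 3' end pointing downstream.
Reverse complement of the reverse primer: TACTAATTGGT. This occurs on the top strand at positions 55–65.
The product is the template from position 25 through 65 (41 bp).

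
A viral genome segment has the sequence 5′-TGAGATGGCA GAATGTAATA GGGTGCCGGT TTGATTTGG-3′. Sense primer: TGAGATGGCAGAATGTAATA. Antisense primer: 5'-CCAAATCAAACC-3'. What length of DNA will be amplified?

39 bp

The forward primer matches the template at positions 1–20.
Reverse complement of the reverse primer: GGTTTGATTTGG. This occurs on the top strand at positions 28–39.
Amplicon spans positions 1–39: 39 bp.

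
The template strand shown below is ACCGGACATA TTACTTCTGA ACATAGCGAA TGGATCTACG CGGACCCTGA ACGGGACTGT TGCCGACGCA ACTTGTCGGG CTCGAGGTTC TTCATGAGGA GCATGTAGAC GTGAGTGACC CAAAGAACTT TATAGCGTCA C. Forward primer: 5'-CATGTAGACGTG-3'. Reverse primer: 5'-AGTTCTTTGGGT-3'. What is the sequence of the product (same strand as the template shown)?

Scanning the template, CATGTAGACGTG occurs at positions 102–113; this primer anneals to the bottom strand there with its 3' end pointing downstream.
Reverse complement of the reverse primer: ACCCAAAGAACT. This occurs on the top strand at positions 118–129.
The product is the template from position 102 through 129 (28 bp).

5'-CATGTAGACGTGAGTGACCCAAAGAACT-3'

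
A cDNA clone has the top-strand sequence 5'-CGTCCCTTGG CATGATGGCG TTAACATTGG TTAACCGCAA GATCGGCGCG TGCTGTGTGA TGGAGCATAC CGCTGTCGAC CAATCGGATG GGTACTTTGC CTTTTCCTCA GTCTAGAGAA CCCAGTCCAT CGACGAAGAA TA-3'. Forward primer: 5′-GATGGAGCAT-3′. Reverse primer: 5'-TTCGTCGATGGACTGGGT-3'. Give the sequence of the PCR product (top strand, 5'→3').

5'-GATGGAGCATACCGCTGTCGACCAATCGGATGGGTACTTTGCCTTTTCCTCAGTCTAGAGAACCCAGTCCATCGACGAA-3'

The forward primer matches the template at positions 59–68.
Taking the reverse complement of TTCGTCGATGGACTGGGT gives ACCCAGTCCATCGACGAA, found at positions 120–137 on the template; the primer anneals here to the top strand with its 3' end pointing upstream.
The product is the template from position 59 through 137 (79 bp).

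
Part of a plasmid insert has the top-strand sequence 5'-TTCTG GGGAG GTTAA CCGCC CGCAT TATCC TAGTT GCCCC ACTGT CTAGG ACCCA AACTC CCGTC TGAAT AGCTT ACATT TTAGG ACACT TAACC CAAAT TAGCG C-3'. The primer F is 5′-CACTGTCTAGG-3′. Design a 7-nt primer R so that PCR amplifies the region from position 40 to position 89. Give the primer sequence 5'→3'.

5'-GTGTCCT-3'

The product's 3' end on the top strand is position 89.
The reverse primer anneals to the top strand over positions 83–89, i.e. to AGGACAC.
Its sequence written 5'→3' is the reverse complement: GTGTCCT.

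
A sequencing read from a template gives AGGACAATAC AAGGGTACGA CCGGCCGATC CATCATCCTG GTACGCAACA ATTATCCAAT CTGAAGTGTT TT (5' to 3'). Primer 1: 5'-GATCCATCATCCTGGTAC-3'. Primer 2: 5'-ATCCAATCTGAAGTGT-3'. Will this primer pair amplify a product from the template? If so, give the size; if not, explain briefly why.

No product — both primers anneal to the same strand and extend in the same direction.

Primer 1 (GATCCATCATCCTGGTAC) matches the top strand at positions 27–44 (3' end points downstream).
Primer 2 (ATCCAATCTGAAGTGT) also matches the top strand directly, at positions 54–69 — its reverse complement ACACTTCAGATTGGAT is not present.
Both primers anneal to the bottom strand with 3' ends pointing the same way, so neither can prime synthesis back toward the other.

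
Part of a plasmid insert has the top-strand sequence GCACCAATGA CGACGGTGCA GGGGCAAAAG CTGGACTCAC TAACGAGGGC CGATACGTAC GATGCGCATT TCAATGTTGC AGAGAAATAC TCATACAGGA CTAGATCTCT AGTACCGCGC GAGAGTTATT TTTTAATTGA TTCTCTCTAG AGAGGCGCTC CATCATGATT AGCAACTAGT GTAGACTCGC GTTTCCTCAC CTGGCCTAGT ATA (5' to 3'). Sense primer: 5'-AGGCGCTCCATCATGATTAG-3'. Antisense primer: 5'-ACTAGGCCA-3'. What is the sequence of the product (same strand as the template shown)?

5'-AGGCGCTCCATCATGATTAGCAACTAGTGTAGACTCGCGTTTCCTCACCTGGCCTAGT-3'

Scanning the template, AGGCGCTCCATCATGATTAG occurs at positions 153–172; this primer anneals to the bottom strand there with its 3' end pointing downstream.
Reverse complement of the reverse primer: TGGCCTAGT. This occurs on the top strand at positions 202–210.
The product is the template from position 153 through 210 (58 bp).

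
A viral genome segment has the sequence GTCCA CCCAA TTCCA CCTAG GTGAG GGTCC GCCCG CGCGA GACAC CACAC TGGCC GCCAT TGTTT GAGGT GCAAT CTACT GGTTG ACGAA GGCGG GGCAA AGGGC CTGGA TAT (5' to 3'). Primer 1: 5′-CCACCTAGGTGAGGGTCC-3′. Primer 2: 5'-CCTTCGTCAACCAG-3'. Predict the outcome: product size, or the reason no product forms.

Yes — an 80 bp product.

Primer 1 (CCACCTAGGTGAGGGTCC) matches the top strand at positions 13–30; it acts as a forward primer.
Primer 2's reverse complement is CTGGTTGACGAAGG, matching the top strand at positions 79–92; it acts as a reverse primer.
The 3' ends face each other across positions 13–92, giving an 80 bp product.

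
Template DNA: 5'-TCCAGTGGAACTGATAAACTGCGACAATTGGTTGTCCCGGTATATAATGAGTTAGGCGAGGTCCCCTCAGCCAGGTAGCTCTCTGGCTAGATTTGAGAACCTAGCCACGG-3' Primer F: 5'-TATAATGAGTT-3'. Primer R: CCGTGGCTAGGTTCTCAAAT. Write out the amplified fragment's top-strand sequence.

Scanning the template, TATAATGAGTT occurs at positions 43–53; this primer anneals to the bottom strand there with its 3' end pointing downstream.
Reverse complement of the reverse primer: ATTTGAGAACCTAGCCACGG. This occurs on the top strand at positions 91–110.
The product is the template from position 43 through 110 (68 bp).

5'-TATAATGAGTTAGGCGAGGTCCCCTCAGCCAGGTAGCTCTCTGGCTAGATTTGAGAACCTAGCCACGG-3'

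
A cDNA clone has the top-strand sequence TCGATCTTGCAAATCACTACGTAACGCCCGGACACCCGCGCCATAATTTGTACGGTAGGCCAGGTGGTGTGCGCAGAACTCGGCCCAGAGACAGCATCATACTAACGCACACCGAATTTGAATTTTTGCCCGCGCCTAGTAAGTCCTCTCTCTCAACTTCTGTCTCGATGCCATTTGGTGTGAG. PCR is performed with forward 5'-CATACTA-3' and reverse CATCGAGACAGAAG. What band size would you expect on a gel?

Scanning the template, CATACTA occurs at positions 98–104; this primer anneals to the bottom strand there with its 3' end pointing downstream.
The reverse primer's reverse complement is CTTCTGTCTCGATG, which matches the template at positions 157–170.
Product length = (reverse-primer end) − (forward-primer start) + 1 = 170 − 98 + 1 = 73 bp.

73 bp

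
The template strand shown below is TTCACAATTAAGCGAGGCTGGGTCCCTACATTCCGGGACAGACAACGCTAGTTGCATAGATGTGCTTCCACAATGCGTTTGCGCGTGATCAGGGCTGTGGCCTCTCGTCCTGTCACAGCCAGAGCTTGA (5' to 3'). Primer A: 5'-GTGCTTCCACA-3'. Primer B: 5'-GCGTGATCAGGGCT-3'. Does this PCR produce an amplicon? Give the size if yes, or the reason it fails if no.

Primer A (GTGCTTCCACA) matches the top strand at positions 62–72 (3' end points downstream).
Primer B (GCGTGATCAGGGCT) also matches the top strand directly, at positions 83–96 — its reverse complement AGCCCTGATCACGC is not present.
Both primers anneal to the bottom strand with 3' ends pointing the same way, so neither can prime synthesis back toward the other.

No product — both primers anneal to the same strand and extend in the same direction.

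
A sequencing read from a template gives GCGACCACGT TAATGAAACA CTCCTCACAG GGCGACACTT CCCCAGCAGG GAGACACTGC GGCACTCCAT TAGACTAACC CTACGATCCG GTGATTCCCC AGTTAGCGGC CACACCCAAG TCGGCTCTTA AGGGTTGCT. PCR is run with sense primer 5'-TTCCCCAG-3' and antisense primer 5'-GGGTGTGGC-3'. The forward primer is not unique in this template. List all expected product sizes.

The forward primer TTCCCCAG matches the top strand at positions 39–46, 95–102.
The reverse primer's reverse complement is GCCACACCC, matching at positions 109–117.
Each forward site pairs with the reverse site to give a product ending at position 117: sizes 79, 23 bp.

79 bp, 23 bp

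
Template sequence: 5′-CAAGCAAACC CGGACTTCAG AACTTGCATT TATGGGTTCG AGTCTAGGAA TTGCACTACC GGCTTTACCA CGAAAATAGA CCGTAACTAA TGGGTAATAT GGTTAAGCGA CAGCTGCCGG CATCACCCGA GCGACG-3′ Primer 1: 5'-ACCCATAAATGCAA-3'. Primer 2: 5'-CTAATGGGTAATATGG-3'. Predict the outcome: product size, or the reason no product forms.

No product — the primers' 3' ends point away from each other.

Primer 1 (ACCCATAAATGCAA) has reverse complement TTGCATTTATGGGT, which matches the top strand at positions 24–37; primer 1 anneals to the top strand there with its 3' end pointing upstream toward position 24.
Primer 2 (CTAATGGGTAATATGG) matches the top strand directly at positions 87–102; it anneals to the bottom strand with its 3' end pointing downstream toward position 102.
The 3' ends diverge (primer 1 extends toward position 1, primer 2 toward position 136), so the primers never converge on a shared product.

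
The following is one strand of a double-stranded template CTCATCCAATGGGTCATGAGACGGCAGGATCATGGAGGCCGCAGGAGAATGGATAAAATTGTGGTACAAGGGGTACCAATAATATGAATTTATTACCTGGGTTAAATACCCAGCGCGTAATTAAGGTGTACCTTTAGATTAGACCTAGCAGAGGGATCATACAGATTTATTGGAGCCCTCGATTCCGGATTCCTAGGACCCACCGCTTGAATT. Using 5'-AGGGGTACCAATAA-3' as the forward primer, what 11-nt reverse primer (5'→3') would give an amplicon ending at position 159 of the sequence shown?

5'-TGATCCCTCTG-3'

The forward primer binds at positions 69–82; the product's 3' end on the top strand is position 159.
The reverse primer anneals to the top strand over positions 149–159, i.e. to CAGAGGGATCA.
Its sequence written 5'→3' is the reverse complement: TGATCCCTCTG.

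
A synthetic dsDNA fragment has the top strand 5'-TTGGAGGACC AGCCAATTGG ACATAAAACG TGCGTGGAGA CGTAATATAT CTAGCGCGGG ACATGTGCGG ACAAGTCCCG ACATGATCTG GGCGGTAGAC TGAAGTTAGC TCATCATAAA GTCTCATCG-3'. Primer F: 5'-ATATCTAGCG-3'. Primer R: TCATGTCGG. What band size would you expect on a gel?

Forward primer ATATCTAGCG is found on the top strand at positions 47–56.
Taking the reverse complement of TCATGTCGG gives CCGACATGA, found at positions 78–86 on the template; the primer anneals here to the top strand with its 3' end pointing upstream.
The product runs from position 47 to position 86, so its length is 86 − 47 + 1 = 40 bp.

40 bp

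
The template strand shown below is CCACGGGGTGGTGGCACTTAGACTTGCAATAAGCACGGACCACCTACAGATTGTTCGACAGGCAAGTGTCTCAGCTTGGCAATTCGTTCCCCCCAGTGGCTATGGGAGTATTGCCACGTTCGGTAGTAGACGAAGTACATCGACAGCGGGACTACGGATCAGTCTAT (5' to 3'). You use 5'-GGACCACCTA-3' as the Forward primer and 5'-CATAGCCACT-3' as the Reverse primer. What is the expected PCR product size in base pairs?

68 bp

Scanning the template, GGACCACCTA occurs at positions 37–46; this primer anneals to the bottom strand there with its 3' end pointing downstream.
Taking the reverse complement of CATAGCCACT gives AGTGGCTATG, found at positions 95–104 on the template; the primer anneals here to the top strand with its 3' end pointing upstream.
Amplicon spans positions 37–104: 68 bp.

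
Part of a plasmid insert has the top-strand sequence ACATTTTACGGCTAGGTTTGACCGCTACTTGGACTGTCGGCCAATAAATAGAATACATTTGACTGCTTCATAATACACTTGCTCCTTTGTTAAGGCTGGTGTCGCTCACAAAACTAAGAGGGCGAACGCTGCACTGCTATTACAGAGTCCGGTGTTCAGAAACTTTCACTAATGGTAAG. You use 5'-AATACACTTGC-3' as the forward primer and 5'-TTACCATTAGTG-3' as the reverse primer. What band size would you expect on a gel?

Scanning the template, AATACACTTGC occurs at positions 72–82; this primer anneals to the bottom strand there with its 3' end pointing downstream.
The reverse primer's reverse complement is CACTAATGGTAA, which matches the template at positions 167–178.
Amplicon spans positions 72–178: 107 bp.

107 bp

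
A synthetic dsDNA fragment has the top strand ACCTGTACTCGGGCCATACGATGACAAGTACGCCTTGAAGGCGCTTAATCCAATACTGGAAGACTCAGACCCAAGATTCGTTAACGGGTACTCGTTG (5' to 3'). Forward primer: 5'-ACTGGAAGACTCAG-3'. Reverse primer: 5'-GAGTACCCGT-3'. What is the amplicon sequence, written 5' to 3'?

5'-ACTGGAAGACTCAGACCCAAGATTCGTTAACGGGTACTC-3'

The forward primer matches the template at positions 55–68.
The reverse primer's reverse complement is ACGGGTACTC, which matches the template at positions 84–93.
The product is the template from position 55 through 93 (39 bp).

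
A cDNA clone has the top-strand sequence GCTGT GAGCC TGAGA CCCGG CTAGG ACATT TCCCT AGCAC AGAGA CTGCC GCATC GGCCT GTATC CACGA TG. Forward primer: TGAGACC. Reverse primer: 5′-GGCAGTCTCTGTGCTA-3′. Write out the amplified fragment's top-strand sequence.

5'-TGAGACCCGGCTAGGACATTTCCCTAGCACAGAGACTGCC-3'

The forward primer matches the template at positions 11–17.
Reverse complement of the reverse primer: TAGCACAGAGACTGCC. This occurs on the top strand at positions 35–50.
The product is the template from position 11 through 50 (40 bp).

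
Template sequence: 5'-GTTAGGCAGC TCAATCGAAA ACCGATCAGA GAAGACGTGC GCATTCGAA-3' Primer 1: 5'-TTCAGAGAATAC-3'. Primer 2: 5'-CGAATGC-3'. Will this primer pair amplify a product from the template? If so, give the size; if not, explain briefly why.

Primer 1 (TTCAGAGAATAC) does not match the top strand, and its reverse complement GTATTCTCTGAA does not match either.
With no annealing site for primer 1, no amplification occurs.

No product — primer 1 has no binding site in the template.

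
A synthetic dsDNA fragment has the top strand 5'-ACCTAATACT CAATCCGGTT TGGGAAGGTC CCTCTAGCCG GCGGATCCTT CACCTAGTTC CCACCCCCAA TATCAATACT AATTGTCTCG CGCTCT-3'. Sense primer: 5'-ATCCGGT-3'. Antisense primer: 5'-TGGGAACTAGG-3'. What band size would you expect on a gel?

51 bp

The forward primer matches the template at positions 13–19.
The reverse primer's reverse complement is CCTAGTTCCCA, which matches the template at positions 53–63.
The product runs from position 13 to position 63, so its length is 63 − 13 + 1 = 51 bp.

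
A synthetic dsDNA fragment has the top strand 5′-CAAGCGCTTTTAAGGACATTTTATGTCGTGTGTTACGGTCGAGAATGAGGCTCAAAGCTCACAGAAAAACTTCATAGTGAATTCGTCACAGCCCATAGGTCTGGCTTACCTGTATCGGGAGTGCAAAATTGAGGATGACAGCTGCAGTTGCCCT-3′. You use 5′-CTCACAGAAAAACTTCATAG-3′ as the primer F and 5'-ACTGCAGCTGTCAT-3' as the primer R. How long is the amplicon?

Forward primer CTCACAGAAAAACTTCATAG is found on the top strand at positions 58–77.
Taking the reverse complement of ACTGCAGCTGTCAT gives ATGACAGCTGCAGT, found at positions 135–148 on the template; the primer anneals here to the top strand with its 3' end pointing upstream.
The product runs from position 58 to position 148, so its length is 148 − 58 + 1 = 91 bp.

91 bp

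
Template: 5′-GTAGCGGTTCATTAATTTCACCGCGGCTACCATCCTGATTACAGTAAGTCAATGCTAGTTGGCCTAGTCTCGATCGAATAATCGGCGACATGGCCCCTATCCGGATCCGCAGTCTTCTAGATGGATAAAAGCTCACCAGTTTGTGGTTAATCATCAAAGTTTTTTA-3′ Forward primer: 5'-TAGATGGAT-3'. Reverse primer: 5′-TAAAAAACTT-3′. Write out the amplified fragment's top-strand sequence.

The forward primer matches the template at positions 118–126.
Taking the reverse complement of TAAAAAACTT gives AAGTTTTTTA, found at positions 157–166 on the template; the primer anneals here to the top strand with its 3' end pointing upstream.
The product is the template from position 118 through 166 (49 bp).

5'-TAGATGGATAAAAGCTCACCAGTTTGTGGTTAATCATCAAAGTTTTTTA-3'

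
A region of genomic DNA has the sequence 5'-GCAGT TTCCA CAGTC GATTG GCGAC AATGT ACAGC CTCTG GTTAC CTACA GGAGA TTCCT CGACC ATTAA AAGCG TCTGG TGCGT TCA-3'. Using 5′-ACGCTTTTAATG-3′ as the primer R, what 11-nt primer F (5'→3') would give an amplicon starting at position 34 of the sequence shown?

5'-GCCTCTGGTTA-3'

The reverse primer's reverse complement CATTAAAAGCGT matches the template at positions 65–76; the product starts at position 34.
The forward primer is identical to the top strand over positions 34–44: GCCTCTGGTTA.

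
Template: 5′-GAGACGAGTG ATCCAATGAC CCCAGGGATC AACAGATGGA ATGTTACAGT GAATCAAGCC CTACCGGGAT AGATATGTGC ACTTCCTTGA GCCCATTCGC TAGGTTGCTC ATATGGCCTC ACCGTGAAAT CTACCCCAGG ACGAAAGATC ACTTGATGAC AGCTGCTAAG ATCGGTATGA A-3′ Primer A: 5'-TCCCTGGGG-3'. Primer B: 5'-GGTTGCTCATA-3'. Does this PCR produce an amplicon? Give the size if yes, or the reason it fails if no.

Primer A (TCCCTGGGG) has reverse complement CCCCAGGGA, which matches the top strand at positions 20–28; primer A anneals to the top strand there with its 3' end pointing upstream toward position 20.
Primer B (GGTTGCTCATA) matches the top strand directly at positions 103–113; it anneals to the bottom strand with its 3' end pointing downstream toward position 113.
The 3' ends diverge (primer A extends toward position 1, primer B toward position 181), so the primers never converge on a shared product.

No product — the primers' 3' ends point away from each other.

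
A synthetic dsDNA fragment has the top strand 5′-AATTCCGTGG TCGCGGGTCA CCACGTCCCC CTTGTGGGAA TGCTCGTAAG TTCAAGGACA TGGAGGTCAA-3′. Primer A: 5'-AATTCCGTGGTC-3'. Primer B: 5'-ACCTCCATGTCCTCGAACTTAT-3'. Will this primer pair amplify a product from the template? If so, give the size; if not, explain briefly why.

No product — primer B has no binding site in the template.

Primer B (ACCTCCATGTCCTCGAACTTAT) does not match the top strand, and its reverse complement ATAAGTTCGAGGACATGGAGGT does not match either.
With no annealing site for primer B, no amplification occurs.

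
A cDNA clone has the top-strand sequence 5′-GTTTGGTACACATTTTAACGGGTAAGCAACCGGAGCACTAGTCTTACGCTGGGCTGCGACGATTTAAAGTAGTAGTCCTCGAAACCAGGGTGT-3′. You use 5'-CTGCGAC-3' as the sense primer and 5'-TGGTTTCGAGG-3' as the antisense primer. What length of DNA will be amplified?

34 bp

The forward primer matches the template at positions 54–60.
Reverse complement of the reverse primer: CCTCGAAACCA. This occurs on the top strand at positions 77–87.
Product length = (reverse-primer end) − (forward-primer start) + 1 = 87 − 54 + 1 = 34 bp.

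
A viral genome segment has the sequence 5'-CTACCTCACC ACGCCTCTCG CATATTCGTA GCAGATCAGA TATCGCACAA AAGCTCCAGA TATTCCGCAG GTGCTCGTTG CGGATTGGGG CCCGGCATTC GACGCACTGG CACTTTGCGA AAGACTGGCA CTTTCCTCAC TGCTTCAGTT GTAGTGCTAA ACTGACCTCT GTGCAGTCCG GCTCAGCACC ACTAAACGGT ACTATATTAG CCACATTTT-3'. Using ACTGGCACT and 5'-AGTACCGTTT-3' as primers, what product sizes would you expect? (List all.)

98 bp, 80 bp

The forward primer ACTGGCACT matches the top strand at positions 106–114, 124–132.
The reverse primer's reverse complement is AAACGGTACT, matching at positions 194–203.
Each forward site pairs with the reverse site to give a product ending at position 203: sizes 98, 80 bp.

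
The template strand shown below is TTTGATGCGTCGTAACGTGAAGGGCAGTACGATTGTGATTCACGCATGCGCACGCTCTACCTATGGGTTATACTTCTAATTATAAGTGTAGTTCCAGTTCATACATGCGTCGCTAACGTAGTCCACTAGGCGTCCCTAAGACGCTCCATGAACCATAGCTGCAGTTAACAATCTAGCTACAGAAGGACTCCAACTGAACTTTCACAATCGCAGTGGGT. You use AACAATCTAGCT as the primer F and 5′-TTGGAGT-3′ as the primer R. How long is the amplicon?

Scanning the template, AACAATCTAGCT occurs at positions 167–178; this primer anneals to the bottom strand there with its 3' end pointing downstream.
Reverse complement of the reverse primer: ACTCCAA. This occurs on the top strand at positions 187–193.
The product runs from position 167 to position 193, so its length is 193 − 167 + 1 = 27 bp.

27 bp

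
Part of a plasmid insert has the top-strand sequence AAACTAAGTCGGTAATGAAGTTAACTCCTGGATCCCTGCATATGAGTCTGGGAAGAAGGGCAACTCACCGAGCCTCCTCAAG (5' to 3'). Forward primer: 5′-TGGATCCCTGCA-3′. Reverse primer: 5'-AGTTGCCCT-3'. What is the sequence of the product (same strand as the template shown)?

Scanning the template, TGGATCCCTGCA occurs at positions 29–40; this primer anneals to the bottom strand there with its 3' end pointing downstream.
Taking the reverse complement of AGTTGCCCT gives AGGGCAACT, found at positions 57–65 on the template; the primer anneals here to the top strand with its 3' end pointing upstream.
The product is the template from position 29 through 65 (37 bp).

5'-TGGATCCCTGCATATGAGTCTGGGAAGAAGGGCAACT-3'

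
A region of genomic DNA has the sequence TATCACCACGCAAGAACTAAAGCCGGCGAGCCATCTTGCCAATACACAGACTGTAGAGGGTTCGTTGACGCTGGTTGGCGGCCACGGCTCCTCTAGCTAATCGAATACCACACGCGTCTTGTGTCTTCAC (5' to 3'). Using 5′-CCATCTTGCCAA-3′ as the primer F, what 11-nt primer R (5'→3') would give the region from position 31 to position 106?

The product's 3' end on the top strand is position 106.
The reverse primer anneals to the top strand over positions 96–106, i.e. to GCTAATCGAAT.
Its sequence written 5'→3' is the reverse complement: ATTCGATTAGC.

5'-ATTCGATTAGC-3'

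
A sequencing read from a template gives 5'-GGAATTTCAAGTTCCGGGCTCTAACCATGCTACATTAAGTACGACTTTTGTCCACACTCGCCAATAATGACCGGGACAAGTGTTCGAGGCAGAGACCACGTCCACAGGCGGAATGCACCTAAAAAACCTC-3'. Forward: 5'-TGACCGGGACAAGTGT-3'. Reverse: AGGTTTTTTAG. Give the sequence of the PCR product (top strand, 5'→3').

5'-TGACCGGGACAAGTGTTCGAGGCAGAGACCACGTCCACAGGCGGAATGCACCTAAAAAACCT-3'

Scanning the template, TGACCGGGACAAGTGT occurs at positions 68–83; this primer anneals to the bottom strand there with its 3' end pointing downstream.
Taking the reverse complement of AGGTTTTTTAG gives CTAAAAAACCT, found at positions 119–129 on the template; the primer anneals here to the top strand with its 3' end pointing upstream.
The product is the template from position 68 through 129 (62 bp).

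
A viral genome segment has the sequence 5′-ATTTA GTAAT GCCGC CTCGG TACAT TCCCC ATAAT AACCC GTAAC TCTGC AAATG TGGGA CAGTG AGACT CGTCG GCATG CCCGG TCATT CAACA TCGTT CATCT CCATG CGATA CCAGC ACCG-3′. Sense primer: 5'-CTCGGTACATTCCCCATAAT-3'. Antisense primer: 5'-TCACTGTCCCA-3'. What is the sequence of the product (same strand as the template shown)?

Scanning the template, CTCGGTACATTCCCCATAAT occurs at positions 16–35; this primer anneals to the bottom strand there with its 3' end pointing downstream.
Taking the reverse complement of TCACTGTCCCA gives TGGGACAGTGA, found at positions 56–66 on the template; the primer anneals here to the top strand with its 3' end pointing upstream.
The product is the template from position 16 through 66 (51 bp).

5'-CTCGGTACATTCCCCATAATAACCCGTAACTCTGCAAATGTGGGACAGTGA-3'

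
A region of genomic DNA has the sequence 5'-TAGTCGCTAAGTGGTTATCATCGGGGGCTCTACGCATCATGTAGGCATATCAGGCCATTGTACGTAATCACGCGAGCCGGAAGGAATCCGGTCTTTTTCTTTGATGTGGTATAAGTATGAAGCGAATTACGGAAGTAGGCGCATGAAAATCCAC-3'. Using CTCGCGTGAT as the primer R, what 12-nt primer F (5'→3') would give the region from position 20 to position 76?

5'-ATCGGGGGCTCT-3'

The reverse primer's reverse complement ATCACGCGAG matches the template at positions 67–76; the product starts at position 20.
The forward primer is identical to the top strand over positions 20–31: ATCGGGGGCTCT.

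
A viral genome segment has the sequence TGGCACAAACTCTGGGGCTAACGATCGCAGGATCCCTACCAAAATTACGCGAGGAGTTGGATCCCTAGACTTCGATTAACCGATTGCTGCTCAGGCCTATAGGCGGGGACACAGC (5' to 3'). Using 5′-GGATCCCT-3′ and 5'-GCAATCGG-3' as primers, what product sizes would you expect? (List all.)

The forward primer GGATCCCT matches the top strand at positions 30–37, 59–66.
The reverse primer's reverse complement is CCGATTGC, matching at positions 80–87.
Each forward site pairs with the reverse site to give a product ending at position 87: sizes 58, 29 bp.

58 bp, 29 bp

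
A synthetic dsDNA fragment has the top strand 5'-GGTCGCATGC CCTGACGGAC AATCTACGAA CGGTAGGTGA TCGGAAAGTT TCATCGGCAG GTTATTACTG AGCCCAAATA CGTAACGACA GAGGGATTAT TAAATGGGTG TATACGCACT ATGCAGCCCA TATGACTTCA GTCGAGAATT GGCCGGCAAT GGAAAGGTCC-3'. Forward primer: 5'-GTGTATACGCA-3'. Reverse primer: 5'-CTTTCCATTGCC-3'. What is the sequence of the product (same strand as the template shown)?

5'-GTGTATACGCACTATGCAGCCCATATGACTTCAGTCGAGAATTGGCCGGCAATGGAAAG-3'

The forward primer matches the template at positions 108–118.
Reverse complement of the reverse primer: GGCAATGGAAAG. This occurs on the top strand at positions 155–166.
The product is the template from position 108 through 166 (59 bp).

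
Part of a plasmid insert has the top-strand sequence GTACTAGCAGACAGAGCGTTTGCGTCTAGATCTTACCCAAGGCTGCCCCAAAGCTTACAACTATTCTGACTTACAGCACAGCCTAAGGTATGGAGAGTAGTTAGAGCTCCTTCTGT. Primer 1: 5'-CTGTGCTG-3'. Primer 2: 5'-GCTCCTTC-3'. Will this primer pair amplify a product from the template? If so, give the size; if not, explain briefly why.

No product — the primers' 3' ends point away from each other.

Primer 1 (CTGTGCTG) has reverse complement CAGCACAG, which matches the top strand at positions 74–81; primer 1 anneals to the top strand there with its 3' end pointing upstream toward position 74.
Primer 2 (GCTCCTTC) matches the top strand directly at positions 106–113; it anneals to the bottom strand with its 3' end pointing downstream toward position 113.
The 3' ends diverge (primer 1 extends toward position 1, primer 2 toward position 116), so the primers never converge on a shared product.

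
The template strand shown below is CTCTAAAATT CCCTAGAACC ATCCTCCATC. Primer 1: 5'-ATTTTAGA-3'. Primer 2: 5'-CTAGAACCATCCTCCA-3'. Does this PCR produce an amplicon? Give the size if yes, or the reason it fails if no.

No product — the primers' 3' ends point away from each other.

Primer 1 (ATTTTAGA) has reverse complement TCTAAAAT, which matches the top strand at positions 2–9; primer 1 anneals to the top strand there with its 3' end pointing upstream toward position 2.
Primer 2 (CTAGAACCATCCTCCA) matches the top strand directly at positions 13–28; it anneals to the bottom strand with its 3' end pointing downstream toward position 28.
The 3' ends diverge (primer 1 extends toward position 1, primer 2 toward position 30), so the primers never converge on a shared product.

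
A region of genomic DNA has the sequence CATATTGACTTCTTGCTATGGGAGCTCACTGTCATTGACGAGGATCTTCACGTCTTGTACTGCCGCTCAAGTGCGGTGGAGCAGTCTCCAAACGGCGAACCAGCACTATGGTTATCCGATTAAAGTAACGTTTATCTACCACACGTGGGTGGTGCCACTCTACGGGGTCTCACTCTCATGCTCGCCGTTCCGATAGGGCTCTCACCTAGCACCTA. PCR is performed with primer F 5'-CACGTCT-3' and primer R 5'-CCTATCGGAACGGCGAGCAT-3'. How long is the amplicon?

149 bp

Forward primer CACGTCT is found on the top strand at positions 49–55.
Taking the reverse complement of CCTATCGGAACGGCGAGCAT gives ATGCTCGCCGTTCCGATAGG, found at positions 178–197 on the template; the primer anneals here to the top strand with its 3' end pointing upstream.
Amplicon spans positions 49–197: 149 bp.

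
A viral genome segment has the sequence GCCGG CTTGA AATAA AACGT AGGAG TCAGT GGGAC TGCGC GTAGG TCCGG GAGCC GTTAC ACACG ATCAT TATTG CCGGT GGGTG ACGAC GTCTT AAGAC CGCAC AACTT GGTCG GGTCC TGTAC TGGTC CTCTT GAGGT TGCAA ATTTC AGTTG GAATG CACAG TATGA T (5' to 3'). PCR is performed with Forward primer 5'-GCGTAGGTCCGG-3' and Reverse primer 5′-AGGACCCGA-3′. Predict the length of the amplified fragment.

83 bp

Scanning the template, GCGTAGGTCCGG occurs at positions 39–50; this primer anneals to the bottom strand there with its 3' end pointing downstream.
Reverse complement of the reverse primer: TCGGGTCCT. This occurs on the top strand at positions 113–121.
Amplicon spans positions 39–121: 83 bp.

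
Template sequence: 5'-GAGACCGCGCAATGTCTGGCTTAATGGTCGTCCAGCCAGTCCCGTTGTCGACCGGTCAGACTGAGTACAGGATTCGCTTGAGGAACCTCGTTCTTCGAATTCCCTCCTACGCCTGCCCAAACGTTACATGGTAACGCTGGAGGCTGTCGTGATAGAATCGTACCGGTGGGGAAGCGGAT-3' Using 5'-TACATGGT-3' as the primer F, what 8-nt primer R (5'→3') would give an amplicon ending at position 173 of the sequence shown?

5'-TTCCCCAC-3'

The forward primer binds at positions 125–132; the product's 3' end on the top strand is position 173.
The reverse primer anneals to the top strand over positions 166–173, i.e. to GTGGGGAA.
Its sequence written 5'→3' is the reverse complement: TTCCCCAC.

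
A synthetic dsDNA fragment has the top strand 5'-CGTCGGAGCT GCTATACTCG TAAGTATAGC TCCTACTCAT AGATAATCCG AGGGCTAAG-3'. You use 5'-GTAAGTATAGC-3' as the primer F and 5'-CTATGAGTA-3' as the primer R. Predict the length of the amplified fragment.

Forward primer GTAAGTATAGC is found on the top strand at positions 20–30.
Taking the reverse complement of CTATGAGTA gives TACTCATAG, found at positions 34–42 on the template; the primer anneals here to the top strand with its 3' end pointing upstream.
The product runs from position 20 to position 42, so its length is 42 − 20 + 1 = 23 bp.

23 bp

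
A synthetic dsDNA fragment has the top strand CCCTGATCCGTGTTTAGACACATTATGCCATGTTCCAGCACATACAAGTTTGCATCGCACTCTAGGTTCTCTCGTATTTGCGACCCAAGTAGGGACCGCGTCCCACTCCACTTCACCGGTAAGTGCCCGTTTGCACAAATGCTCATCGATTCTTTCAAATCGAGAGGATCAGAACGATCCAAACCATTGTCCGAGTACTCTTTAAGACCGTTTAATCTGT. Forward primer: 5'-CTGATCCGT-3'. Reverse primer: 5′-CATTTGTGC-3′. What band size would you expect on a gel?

Forward primer CTGATCCGT is found on the top strand at positions 3–11.
Reverse complement of the reverse primer: GCACAAATG. This occurs on the top strand at positions 133–141.
Amplicon spans positions 3–141: 139 bp.

139 bp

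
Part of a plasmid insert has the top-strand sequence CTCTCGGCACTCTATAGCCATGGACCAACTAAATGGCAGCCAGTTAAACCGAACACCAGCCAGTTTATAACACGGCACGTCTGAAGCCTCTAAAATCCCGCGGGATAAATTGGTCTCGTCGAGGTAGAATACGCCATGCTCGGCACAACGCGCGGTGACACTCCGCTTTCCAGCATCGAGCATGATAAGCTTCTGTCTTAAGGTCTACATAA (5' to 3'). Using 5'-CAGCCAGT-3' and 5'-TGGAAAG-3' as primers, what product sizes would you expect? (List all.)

136 bp, 116 bp

The forward primer CAGCCAGT matches the top strand at positions 37–44, 57–64.
The reverse primer's reverse complement is CTTTCCA, matching at positions 166–172.
Each forward site pairs with the reverse site to give a product ending at position 172: sizes 136, 116 bp.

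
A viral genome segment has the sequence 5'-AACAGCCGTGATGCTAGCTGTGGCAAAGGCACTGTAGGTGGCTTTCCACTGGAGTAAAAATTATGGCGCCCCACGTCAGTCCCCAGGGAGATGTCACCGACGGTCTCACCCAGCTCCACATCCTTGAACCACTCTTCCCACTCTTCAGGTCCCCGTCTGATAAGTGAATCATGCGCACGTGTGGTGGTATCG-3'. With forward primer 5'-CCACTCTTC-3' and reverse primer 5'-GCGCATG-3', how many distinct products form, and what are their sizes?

The forward primer CCACTCTTC matches the top strand at positions 129–137, 138–146.
The reverse primer's reverse complement is CATGCGC, matching at positions 170–176.
Each forward site pairs with the reverse site to give a product ending at position 176: sizes 48, 39 bp.

Two products: 48 bp, 39 bp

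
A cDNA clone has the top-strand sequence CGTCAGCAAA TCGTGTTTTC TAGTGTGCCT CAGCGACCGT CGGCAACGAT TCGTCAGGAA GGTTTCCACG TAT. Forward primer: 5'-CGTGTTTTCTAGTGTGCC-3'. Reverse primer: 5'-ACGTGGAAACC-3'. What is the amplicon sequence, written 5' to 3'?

5'-CGTGTTTTCTAGTGTGCCTCAGCGACCGTCGGCAACGATTCGTCAGGAAGGTTTCCACGT-3'

Forward primer CGTGTTTTCTAGTGTGCC is found on the top strand at positions 12–29.
Taking the reverse complement of ACGTGGAAACC gives GGTTTCCACGT, found at positions 61–71 on the template; the primer anneals here to the top strand with its 3' end pointing upstream.
The product is the template from position 12 through 71 (60 bp).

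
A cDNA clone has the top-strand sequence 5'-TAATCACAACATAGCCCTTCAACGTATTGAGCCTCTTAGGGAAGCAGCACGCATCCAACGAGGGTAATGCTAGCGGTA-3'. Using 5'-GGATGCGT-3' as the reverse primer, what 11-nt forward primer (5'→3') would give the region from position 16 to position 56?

5'-CCTTCAACGTA-3'

The reverse primer's reverse complement ACGCATCC matches the template at positions 49–56; the product starts at position 16.
The forward primer is identical to the top strand over positions 16–26: CCTTCAACGTA.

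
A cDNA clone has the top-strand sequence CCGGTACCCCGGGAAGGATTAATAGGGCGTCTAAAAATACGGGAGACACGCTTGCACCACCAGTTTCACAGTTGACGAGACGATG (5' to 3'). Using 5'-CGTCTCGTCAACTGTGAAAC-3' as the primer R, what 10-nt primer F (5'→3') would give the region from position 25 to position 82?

5'-GGGCGTCTAA-3'

The reverse primer's reverse complement GTTTCACAGTTGACGAGACG matches the template at positions 63–82; the product starts at position 25.
The forward primer is identical to the top strand over positions 25–34: GGGCGTCTAA.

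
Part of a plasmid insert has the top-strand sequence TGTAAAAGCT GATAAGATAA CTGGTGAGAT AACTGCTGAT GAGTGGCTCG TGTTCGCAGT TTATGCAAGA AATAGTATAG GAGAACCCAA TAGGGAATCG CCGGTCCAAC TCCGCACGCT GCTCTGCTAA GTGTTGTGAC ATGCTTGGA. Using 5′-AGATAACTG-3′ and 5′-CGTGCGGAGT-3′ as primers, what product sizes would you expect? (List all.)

104 bp, 92 bp

The forward primer AGATAACTG matches the top strand at positions 15–23, 27–35.
The reverse primer's reverse complement is ACTCCGCACG, matching at positions 109–118.
Each forward site pairs with the reverse site to give a product ending at position 118: sizes 104, 92 bp.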